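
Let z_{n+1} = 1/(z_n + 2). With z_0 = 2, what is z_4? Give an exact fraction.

22/53

z_1 = 1/(2 + 2) = 1/4.
z_2 = 1/(1/4 + 2) = 4/9.
z_3 = 1/(4/9 + 2) = 9/22.
z_4 = 1/(9/22 + 2) = 22/53.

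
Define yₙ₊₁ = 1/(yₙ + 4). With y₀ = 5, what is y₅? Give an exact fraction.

665/2817

y₁ = 1/(5 + 4) = 1/9.
y₂ = 1/(1/9 + 4) = 9/37.
y₃ = 1/(9/37 + 4) = 37/157.
y₄ = 1/(37/157 + 4) = 157/665.
y₅ = 1/(157/665 + 4) = 665/2817.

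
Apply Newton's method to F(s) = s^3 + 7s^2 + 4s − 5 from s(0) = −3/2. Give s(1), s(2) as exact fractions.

s(1) = −56/41, s(2) = −893405/656492

F'(s) = 3s^2 + 14s + 4.
F(−3/2) = 11/8, F'(−3/2) = −41/4, so s(1) = (−3/2) − (11/8)/(−41/4) = −56/41.
F(−56/41) = 3267/68921, F'(−56/41) = −16012/1681, so s(2) = (−56/41) − (3267/68921)/(−16012/1681) = −893405/656492.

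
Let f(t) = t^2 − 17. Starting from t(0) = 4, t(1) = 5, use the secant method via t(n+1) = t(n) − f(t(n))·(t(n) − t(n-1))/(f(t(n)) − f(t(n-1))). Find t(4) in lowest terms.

f(4) = −1, f(5) = 8. t(2) = 5 − 8·(5 − 4)/(8 − (−1)) = 37/9.
f(5) = 8, f(37/9) = −8/81. t(3) = (37/9) − (−8/81)·((37/9) − 5)/((−8/81) − 8) = 169/41.
f(37/9) = −8/81, f(169/41) = −16/1681. t(4) = (169/41) − (−16/1681)·((169/41) − (37/9))/((−16/1681) − (−8/81)) = 6263/1519.

6263/1519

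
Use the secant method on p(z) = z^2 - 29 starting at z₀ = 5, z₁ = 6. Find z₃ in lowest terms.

673/125

p(5) = -4, p(6) = 7. z₂ = 6 - 7·(6 - 5)/(7 - (-4)) = 59/11.
p(6) = 7, p(59/11) = -28/121. z₃ = (59/11) - (-28/121)·((59/11) - 6)/((-28/121) - 7) = 673/125.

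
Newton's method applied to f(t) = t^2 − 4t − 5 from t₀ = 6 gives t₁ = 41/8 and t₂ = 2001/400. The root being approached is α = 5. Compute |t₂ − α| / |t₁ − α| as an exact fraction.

t₁ − α = 41/8 − 5 = 1/8, so |t₁ − α| = 1/8.
t₂ − α = 2001/400 − 5 = 1/400, so |t₂ − α| = 1/400.
Ratio = (1/400) / (1/8) = 1/50.

1/50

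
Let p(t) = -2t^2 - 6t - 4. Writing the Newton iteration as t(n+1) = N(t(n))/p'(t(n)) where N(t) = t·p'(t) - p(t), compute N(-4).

-28

p'(t) = -4t - 6.
N(t) = t·p'(t) - p(t) = t·(-4t - 6) - (-2t^2 - 6t - 4) = -2t^2 + 4.
N(-4) = -28.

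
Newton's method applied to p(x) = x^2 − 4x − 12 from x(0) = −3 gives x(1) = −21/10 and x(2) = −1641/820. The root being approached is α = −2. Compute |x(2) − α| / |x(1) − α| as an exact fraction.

x(1) − α = −21/10 − (−2) = −21/10 + 2 = −1/10, so |x(1) − α| = 1/10.
x(2) − α = −1641/820 − (−2) = −1641/820 + 2 = −1/820, so |x(2) − α| = 1/820.
Ratio = (1/820) / (1/10) = 1/82.

1/82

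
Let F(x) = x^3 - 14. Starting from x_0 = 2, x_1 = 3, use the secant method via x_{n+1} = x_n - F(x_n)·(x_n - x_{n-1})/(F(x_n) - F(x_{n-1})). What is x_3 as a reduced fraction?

18386/7693

F(2) = -6, F(3) = 13. x_2 = 3 - 13·(3 - 2)/(13 - (-6)) = 44/19.
F(3) = 13, F(44/19) = -10842/6859. x_3 = (44/19) - (-10842/6859)·((44/19) - 3)/((-10842/6859) - 13) = 18386/7693.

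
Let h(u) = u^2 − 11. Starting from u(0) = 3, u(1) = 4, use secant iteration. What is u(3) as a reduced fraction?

169/51

h(3) = −2, h(4) = 5. u(2) = 4 − 5·(4 − 3)/(5 − (−2)) = 23/7.
h(4) = 5, h(23/7) = −10/49. u(3) = (23/7) − (−10/49)·((23/7) − 4)/((−10/49) − 5) = 169/51.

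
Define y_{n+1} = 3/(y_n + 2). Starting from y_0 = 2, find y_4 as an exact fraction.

y_1 = 3/(2 + 2) = 3/4.
y_2 = 3/(3/4 + 2) = 12/11.
y_3 = 3/(12/11 + 2) = 33/34.
y_4 = 3/(33/34 + 2) = 102/101.

102/101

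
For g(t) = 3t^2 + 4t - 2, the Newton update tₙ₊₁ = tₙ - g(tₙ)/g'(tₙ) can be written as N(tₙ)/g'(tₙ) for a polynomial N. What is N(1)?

g'(t) = 6t + 4.
N(t) = t·g'(t) - g(t) = t·(6t + 4) - (3t^2 + 4t - 2) = 3t^2 + 2.
N(1) = 5.

5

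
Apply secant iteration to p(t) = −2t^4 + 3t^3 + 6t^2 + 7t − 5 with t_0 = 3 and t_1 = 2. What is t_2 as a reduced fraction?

p(3) = −11, p(2) = 25. t_2 = 2 − 25·(2 − 3)/(25 − (−11)) = 97/36.

97/36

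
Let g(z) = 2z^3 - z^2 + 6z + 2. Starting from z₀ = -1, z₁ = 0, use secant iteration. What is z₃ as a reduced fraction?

-81/256

g(-1) = -7, g(0) = 2. z₂ = 0 - 2·(0 - (-1))/(2 - (-7)) = -2/9.
g(0) = 2, g(-2/9) = 434/729. z₃ = (-2/9) - (434/729)·((-2/9) - 0)/((434/729) - 2) = -81/256.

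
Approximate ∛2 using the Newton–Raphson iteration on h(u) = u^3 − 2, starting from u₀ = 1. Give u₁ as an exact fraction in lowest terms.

h'(u) = 3u^2.
h(1) = −1, h'(1) = 3, so u₁ = 1 − (−1)/3 = 4/3.

4/3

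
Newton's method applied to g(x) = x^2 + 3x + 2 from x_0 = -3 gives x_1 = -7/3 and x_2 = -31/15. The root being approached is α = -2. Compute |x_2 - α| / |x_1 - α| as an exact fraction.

x_1 - α = -7/3 - (-2) = -7/3 + 2 = -1/3, so |x_1 - α| = 1/3.
x_2 - α = -31/15 - (-2) = -31/15 + 2 = -1/15, so |x_2 - α| = 1/15.
Ratio = (1/15) / (1/3) = 1/5.

1/5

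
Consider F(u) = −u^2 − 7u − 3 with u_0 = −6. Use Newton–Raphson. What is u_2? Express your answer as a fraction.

−1014/155

F'(u) = −2u − 7.
F(−6) = 3, F'(−6) = 5, so u_1 = (−6) − 3/5 = −33/5.
F(−33/5) = −9/25, F'(−33/5) = 31/5, so u_2 = (−33/5) − (−9/25)/(31/5) = −1014/155.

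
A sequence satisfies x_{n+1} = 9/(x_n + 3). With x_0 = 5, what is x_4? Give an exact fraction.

19/10

x_1 = 9/(5 + 3) = 9/8.
x_2 = 9/(9/8 + 3) = 24/11.
x_3 = 9/(24/11 + 3) = 33/19.
x_4 = 9/(33/19 + 3) = 19/10.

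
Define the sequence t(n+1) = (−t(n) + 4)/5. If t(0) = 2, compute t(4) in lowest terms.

t(1) = (−2 + 4)/5 = 2/5.
t(2) = (−(2/5) + 4)/5 = 18/25.
t(3) = (−(18/25) + 4)/5 = 82/125.
t(4) = (−(82/125) + 4)/5 = 418/625.

418/625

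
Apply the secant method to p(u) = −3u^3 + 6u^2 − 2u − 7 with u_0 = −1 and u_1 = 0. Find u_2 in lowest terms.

p(−1) = 4, p(0) = −7. u_2 = 0 − (−7)·(0 − (−1))/((−7) − 4) = −7/11.

−7/11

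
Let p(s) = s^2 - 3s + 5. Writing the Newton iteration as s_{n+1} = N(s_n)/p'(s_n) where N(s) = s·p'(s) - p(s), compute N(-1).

p'(s) = 2s - 3.
N(s) = s·p'(s) - p(s) = s·(2s - 3) - (s^2 - 3s + 5) = s^2 - 5.
N(-1) = -4.

-4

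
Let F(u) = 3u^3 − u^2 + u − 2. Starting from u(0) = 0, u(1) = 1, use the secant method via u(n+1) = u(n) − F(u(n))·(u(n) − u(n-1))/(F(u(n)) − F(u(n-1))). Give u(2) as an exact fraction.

F(0) = −2, F(1) = 1. u(2) = 1 − 1·(1 − 0)/(1 − (−2)) = 2/3.

2/3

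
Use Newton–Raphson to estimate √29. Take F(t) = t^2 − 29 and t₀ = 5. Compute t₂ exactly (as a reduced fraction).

F'(t) = 2t.
F(5) = −4, F'(5) = 10, so t₁ = 5 − (−4)/10 = 27/5.
F(27/5) = 4/25, F'(27/5) = 54/5, so t₂ = (27/5) − (4/25)/(54/5) = 727/135.

727/135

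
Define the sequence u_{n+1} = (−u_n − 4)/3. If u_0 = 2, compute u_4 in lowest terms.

u_1 = (−2 − 4)/3 = −2.
u_2 = (−(−2) − 4)/3 = −2/3.
u_3 = (−(−2/3) − 4)/3 = −10/9.
u_4 = (−(−10/9) − 4)/3 = −26/27.

−26/27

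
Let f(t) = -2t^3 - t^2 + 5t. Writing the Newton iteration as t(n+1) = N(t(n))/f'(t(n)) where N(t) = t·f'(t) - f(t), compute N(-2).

28

f'(t) = -6t^2 - 2t + 5.
N(t) = t·f'(t) - f(t) = t·(-6t^2 - 2t + 5) - (-2t^3 - t^2 + 5t) = -4t^3 - t^2.
N(-2) = 28.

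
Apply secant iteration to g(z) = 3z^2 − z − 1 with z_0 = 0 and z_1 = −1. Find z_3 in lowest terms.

g(0) = −1, g(−1) = 3. z_2 = (−1) − 3·((−1) − 0)/(3 − (−1)) = −1/4.
g(−1) = 3, g(−1/4) = −9/16. z_3 = (−1/4) − (−9/16)·((−1/4) − (−1))/((−9/16) − 3) = −7/19.

−7/19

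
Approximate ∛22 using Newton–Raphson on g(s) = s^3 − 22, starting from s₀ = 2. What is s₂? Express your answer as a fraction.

9235/3249

g'(s) = 3s^2.
g(2) = −14, g'(2) = 12, so s₁ = 2 − (−14)/12 = 19/6.
g(19/6) = 2107/216, g'(19/6) = 361/12, so s₂ = (19/6) − (2107/216)/(361/12) = 9235/3249.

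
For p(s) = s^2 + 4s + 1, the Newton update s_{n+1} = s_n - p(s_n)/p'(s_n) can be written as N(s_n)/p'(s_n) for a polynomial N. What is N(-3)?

8

p'(s) = 2s + 4.
N(s) = s·p'(s) - p(s) = s·(2s + 4) - (s^2 + 4s + 1) = s^2 - 1.
N(-3) = 8.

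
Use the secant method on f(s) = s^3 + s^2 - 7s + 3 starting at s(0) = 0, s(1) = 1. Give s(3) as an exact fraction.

18/43

f(0) = 3, f(1) = -2. s(2) = 1 - (-2)·(1 - 0)/((-2) - 3) = 3/5.
f(1) = -2, f(3/5) = -78/125. s(3) = (3/5) - (-78/125)·((3/5) - 1)/((-78/125) - (-2)) = 18/43.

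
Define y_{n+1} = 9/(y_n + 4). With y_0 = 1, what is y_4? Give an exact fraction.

y_1 = 9/(1 + 4) = 9/5.
y_2 = 9/(9/5 + 4) = 45/29.
y_3 = 9/(45/29 + 4) = 261/161.
y_4 = 9/(261/161 + 4) = 1449/905.

1449/905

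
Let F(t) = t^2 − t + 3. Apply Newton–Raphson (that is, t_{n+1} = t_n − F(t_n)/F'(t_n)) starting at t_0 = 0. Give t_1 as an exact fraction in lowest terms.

F'(t) = 2t − 1.
F(0) = 3, F'(0) = −1, so t_1 = 0 − 3/(−1) = 3.

3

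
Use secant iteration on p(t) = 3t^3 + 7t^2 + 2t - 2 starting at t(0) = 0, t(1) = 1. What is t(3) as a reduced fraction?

3/11

p(0) = -2, p(1) = 10. t(2) = 1 - 10·(1 - 0)/(10 - (-2)) = 1/6.
p(1) = 10, p(1/6) = -35/24. t(3) = (1/6) - (-35/24)·((1/6) - 1)/((-35/24) - 10) = 3/11.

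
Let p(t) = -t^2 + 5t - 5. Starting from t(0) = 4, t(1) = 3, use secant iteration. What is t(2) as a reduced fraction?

7/2

p(4) = -1, p(3) = 1. t(2) = 3 - 1·(3 - 4)/(1 - (-1)) = 7/2.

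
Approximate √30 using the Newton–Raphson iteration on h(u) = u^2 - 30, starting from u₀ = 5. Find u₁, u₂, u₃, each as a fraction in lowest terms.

h'(u) = 2u.
h(5) = -5, h'(5) = 10, so u₁ = 5 - (-5)/10 = 11/2.
h(11/2) = 1/4, h'(11/2) = 11, so u₂ = (11/2) - (1/4)/11 = 241/44.
h(241/44) = 1/1936, h'(241/44) = 241/22, so u₃ = (241/44) - (1/1936)/(241/22) = 116161/21208.

u₁ = 11/2, u₂ = 241/44, u₃ = 116161/21208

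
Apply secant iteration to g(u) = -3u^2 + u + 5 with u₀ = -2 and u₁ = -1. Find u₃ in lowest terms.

g(-2) = -9, g(-1) = 1. u₂ = (-1) - 1·((-1) - (-2))/(1 - (-9)) = -11/10.
g(-1) = 1, g(-11/10) = 27/100. u₃ = (-11/10) - (27/100)·((-11/10) - (-1))/((27/100) - 1) = -83/73.

-83/73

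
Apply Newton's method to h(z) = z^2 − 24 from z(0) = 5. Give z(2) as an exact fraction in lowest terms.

4801/980

h'(z) = 2z.
h(5) = 1, h'(5) = 10, so z(1) = 5 − 1/10 = 49/10.
h(49/10) = 1/100, h'(49/10) = 49/5, so z(2) = (49/10) − (1/100)/(49/5) = 4801/980.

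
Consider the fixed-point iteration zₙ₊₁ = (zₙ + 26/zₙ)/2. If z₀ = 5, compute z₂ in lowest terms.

z₁ = (5 + 26/5)/2 = 51/10.
z₂ = (51/10 + 26/(51/10))/2 = 5201/1020.

5201/1020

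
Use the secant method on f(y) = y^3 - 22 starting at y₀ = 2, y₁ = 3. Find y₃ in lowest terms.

24946/8917

f(2) = -14, f(3) = 5. y₂ = 3 - 5·(3 - 2)/(5 - (-14)) = 52/19.
f(3) = 5, f(52/19) = -10290/6859. y₃ = (52/19) - (-10290/6859)·((52/19) - 3)/((-10290/6859) - 5) = 24946/8917.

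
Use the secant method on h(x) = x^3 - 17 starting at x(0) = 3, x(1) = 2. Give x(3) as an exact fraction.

4709/1813

h(3) = 10, h(2) = -9. x(2) = 2 - (-9)·(2 - 3)/((-9) - 10) = 47/19.
h(2) = -9, h(47/19) = -12780/6859. x(3) = (47/19) - (-12780/6859)·((47/19) - 2)/((-12780/6859) - (-9)) = 4709/1813.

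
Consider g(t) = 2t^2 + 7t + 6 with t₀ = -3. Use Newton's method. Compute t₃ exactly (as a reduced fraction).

-12738/6305

g'(t) = 4t + 7.
g(-3) = 3, g'(-3) = -5, so t₁ = (-3) - 3/(-5) = -12/5.
g(-12/5) = 18/25, g'(-12/5) = -13/5, so t₂ = (-12/5) - (18/25)/(-13/5) = -138/65.
g(-138/65) = 648/4225, g'(-138/65) = -97/65, so t₃ = (-138/65) - (648/4225)/(-97/65) = -12738/6305.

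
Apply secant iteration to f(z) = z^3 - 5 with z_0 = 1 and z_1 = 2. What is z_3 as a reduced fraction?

f(1) = -4, f(2) = 3. z_2 = 2 - 3·(2 - 1)/(3 - (-4)) = 11/7.
f(2) = 3, f(11/7) = -384/343. z_3 = (11/7) - (-384/343)·((11/7) - 2)/((-384/343) - 3) = 265/157.

265/157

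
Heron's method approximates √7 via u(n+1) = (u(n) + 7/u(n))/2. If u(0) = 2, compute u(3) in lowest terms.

108497/41008

u(1) = (2 + 7/2)/2 = 11/4.
u(2) = (11/4 + 7/(11/4))/2 = 233/88.
u(3) = (233/88 + 7/(233/88))/2 = 108497/41008.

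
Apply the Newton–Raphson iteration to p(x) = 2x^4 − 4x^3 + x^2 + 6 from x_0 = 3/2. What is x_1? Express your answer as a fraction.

p'(x) = 8x^3 − 12x^2 + 2x.
p(3/2) = 39/8, p'(3/2) = 3, so x_1 = (3/2) − (39/8)/3 = −1/8.

−1/8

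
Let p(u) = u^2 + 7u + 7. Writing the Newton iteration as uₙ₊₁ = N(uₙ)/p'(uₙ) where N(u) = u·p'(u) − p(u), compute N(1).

p'(u) = 2u + 7.
N(u) = u·p'(u) − p(u) = u·(2u + 7) − (u^2 + 7u + 7) = u^2 − 7.
N(1) = −6.

−6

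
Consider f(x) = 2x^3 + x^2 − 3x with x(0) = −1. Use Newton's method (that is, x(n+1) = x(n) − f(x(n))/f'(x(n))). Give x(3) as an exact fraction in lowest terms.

−4719/2705

f'(x) = 6x^2 + 2x − 3.
f(−1) = 2, f'(−1) = 1, so x(1) = (−1) − 2/1 = −3.
f(−3) = −36, f'(−3) = 45, so x(2) = (−3) − (−36)/45 = −11/5.
f(−11/5) = −1232/125, f'(−11/5) = 541/25, so x(3) = (−11/5) − (−1232/125)/(541/25) = −4719/2705.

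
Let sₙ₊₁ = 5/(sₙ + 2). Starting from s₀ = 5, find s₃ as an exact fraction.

s₁ = 5/(5 + 2) = 5/7.
s₂ = 5/(5/7 + 2) = 35/19.
s₃ = 5/(35/19 + 2) = 95/73.

95/73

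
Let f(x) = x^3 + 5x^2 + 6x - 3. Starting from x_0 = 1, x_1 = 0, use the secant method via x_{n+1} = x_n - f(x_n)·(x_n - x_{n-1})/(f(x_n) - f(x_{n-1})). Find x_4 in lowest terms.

f(1) = 9, f(0) = -3. x_2 = 0 - (-3)·(0 - 1)/((-3) - 9) = 1/4.
f(0) = -3, f(1/4) = -75/64. x_3 = (1/4) - (-75/64)·((1/4) - 0)/((-75/64) - (-3)) = 16/39.
f(1/4) = -75/64, f(16/39) = 22075/59319. x_4 = (16/39) - (22075/59319)·((16/39) - (1/4))/((22075/59319) - (-75/64)) = 87136/234469.

87136/234469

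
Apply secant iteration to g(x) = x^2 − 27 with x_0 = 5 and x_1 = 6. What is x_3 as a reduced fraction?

213/41

g(5) = −2, g(6) = 9. x_2 = 6 − 9·(6 − 5)/(9 − (−2)) = 57/11.
g(6) = 9, g(57/11) = −18/121. x_3 = (57/11) − (−18/121)·((57/11) − 6)/((−18/121) − 9) = 213/41.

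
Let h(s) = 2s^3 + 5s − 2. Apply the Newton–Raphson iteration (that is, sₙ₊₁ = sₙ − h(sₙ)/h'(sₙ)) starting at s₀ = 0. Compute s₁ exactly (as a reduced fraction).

2/5

h'(s) = 6s^2 + 5.
h(0) = −2, h'(0) = 5, so s₁ = 0 − (−2)/5 = 2/5.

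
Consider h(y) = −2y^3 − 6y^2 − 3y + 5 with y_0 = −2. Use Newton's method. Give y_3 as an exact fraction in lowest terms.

−355/207

h'(y) = −6y^2 − 12y − 3.
h(−2) = 3, h'(−2) = −3, so y_1 = (−2) − 3/(−3) = −1.
h(−1) = 4, h'(−1) = 3, so y_2 = (−1) − 4/3 = −7/3.
h(−7/3) = 128/27, h'(−7/3) = −23/3, so y_3 = (−7/3) − (128/27)/(−23/3) = −355/207.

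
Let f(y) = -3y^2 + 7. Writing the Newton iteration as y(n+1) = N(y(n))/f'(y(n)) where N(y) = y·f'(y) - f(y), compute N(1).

f'(y) = -6y.
N(y) = y·f'(y) - f(y) = y·(-6y) - (-3y^2 + 7) = -3y^2 - 7.
N(1) = -10.

-10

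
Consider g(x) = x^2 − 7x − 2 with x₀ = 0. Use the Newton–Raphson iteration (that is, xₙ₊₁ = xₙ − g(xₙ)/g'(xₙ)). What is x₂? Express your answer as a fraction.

−102/371

g'(x) = 2x − 7.
g(0) = −2, g'(0) = −7, so x₁ = 0 − (−2)/(−7) = −2/7.
g(−2/7) = 4/49, g'(−2/7) = −53/7, so x₂ = (−2/7) − (4/49)/(−53/7) = −102/371.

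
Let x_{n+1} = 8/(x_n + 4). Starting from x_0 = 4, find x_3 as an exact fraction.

10/7

x_1 = 8/(4 + 4) = 1.
x_2 = 8/(1 + 4) = 8/5.
x_3 = 8/(8/5 + 4) = 10/7.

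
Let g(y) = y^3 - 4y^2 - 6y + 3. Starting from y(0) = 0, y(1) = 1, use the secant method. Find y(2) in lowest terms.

g(0) = 3, g(1) = -6. y(2) = 1 - (-6)·(1 - 0)/((-6) - 3) = 1/3.

1/3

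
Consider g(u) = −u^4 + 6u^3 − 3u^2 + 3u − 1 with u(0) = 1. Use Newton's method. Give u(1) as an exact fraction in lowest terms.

7/11

g'(u) = −4u^3 + 18u^2 − 6u + 3.
g(1) = 4, g'(1) = 11, so u(1) = 1 − 4/11 = 7/11.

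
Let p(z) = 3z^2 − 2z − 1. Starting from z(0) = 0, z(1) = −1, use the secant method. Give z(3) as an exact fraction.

−2/7

p(0) = −1, p(−1) = 4. z(2) = (−1) − 4·((−1) − 0)/(4 − (−1)) = −1/5.
p(−1) = 4, p(−1/5) = −12/25. z(3) = (−1/5) − (−12/25)·((−1/5) − (−1))/((−12/25) − 4) = −2/7.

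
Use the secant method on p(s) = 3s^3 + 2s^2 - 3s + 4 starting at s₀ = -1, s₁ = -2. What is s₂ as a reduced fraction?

p(-1) = 6, p(-2) = -6. s₂ = (-2) - (-6)·((-2) - (-1))/((-6) - 6) = -3/2.

-3/2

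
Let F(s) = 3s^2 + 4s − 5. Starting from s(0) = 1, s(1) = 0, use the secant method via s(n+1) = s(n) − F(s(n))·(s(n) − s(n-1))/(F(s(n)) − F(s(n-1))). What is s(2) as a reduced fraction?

F(1) = 2, F(0) = −5. s(2) = 0 − (−5)·(0 − 1)/((−5) − 2) = 5/7.

5/7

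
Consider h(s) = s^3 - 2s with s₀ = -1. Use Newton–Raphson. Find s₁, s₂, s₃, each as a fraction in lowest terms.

h'(s) = 3s^2 - 2.
h(-1) = 1, h'(-1) = 1, so s₁ = (-1) - 1/1 = -2.
h(-2) = -4, h'(-2) = 10, so s₂ = (-2) - (-4)/10 = -8/5.
h(-8/5) = -112/125, h'(-8/5) = 142/25, so s₃ = (-8/5) - (-112/125)/(142/25) = -512/355.

s₁ = -2, s₂ = -8/5, s₃ = -512/355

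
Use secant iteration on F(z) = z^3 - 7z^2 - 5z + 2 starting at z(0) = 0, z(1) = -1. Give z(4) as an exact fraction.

-396118/431911

F(0) = 2, F(-1) = -1. z(2) = (-1) - (-1)·((-1) - 0)/((-1) - 2) = -2/3.
F(-1) = -1, F(-2/3) = 52/27. z(3) = (-2/3) - (52/27)·((-2/3) - (-1))/((52/27) - (-1)) = -70/79.
F(-2/3) = 52/27, F(-70/79) = 117728/493039. z(4) = (-70/79) - (117728/493039)·((-70/79) - (-2/3))/((117728/493039) - (52/27)) = -396118/431911.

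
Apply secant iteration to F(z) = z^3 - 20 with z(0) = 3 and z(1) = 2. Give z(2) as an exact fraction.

50/19

F(3) = 7, F(2) = -12. z(2) = 2 - (-12)·(2 - 3)/((-12) - 7) = 50/19.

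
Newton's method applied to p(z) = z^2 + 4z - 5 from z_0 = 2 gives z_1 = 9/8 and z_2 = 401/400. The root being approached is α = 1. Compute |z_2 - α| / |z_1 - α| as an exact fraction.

z_1 - α = 9/8 - 1 = 1/8, so |z_1 - α| = 1/8.
z_2 - α = 401/400 - 1 = 1/400, so |z_2 - α| = 1/400.
Ratio = (1/400) / (1/8) = 1/50.

1/50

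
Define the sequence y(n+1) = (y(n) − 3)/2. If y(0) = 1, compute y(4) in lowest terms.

y(1) = (1 − 3)/2 = −1.
y(2) = ((−1) − 3)/2 = −2.
y(3) = ((−2) − 3)/2 = −5/2.
y(4) = ((−5/2) − 3)/2 = −11/4.

−11/4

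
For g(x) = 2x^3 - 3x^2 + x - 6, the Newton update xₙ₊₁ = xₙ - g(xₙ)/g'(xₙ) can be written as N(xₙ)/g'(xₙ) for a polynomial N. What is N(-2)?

g'(x) = 6x^2 - 6x + 1.
N(x) = x·g'(x) - g(x) = x·(6x^2 - 6x + 1) - (2x^3 - 3x^2 + x - 6) = 4x^3 - 3x^2 + 6.
N(-2) = -38.

-38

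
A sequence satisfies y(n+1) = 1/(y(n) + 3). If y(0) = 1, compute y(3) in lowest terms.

13/43

y(1) = 1/(1 + 3) = 1/4.
y(2) = 1/(1/4 + 3) = 4/13.
y(3) = 1/(4/13 + 3) = 13/43.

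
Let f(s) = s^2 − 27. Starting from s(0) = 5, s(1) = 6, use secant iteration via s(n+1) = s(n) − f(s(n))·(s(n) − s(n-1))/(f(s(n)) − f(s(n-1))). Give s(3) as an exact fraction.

f(5) = −2, f(6) = 9. s(2) = 6 − 9·(6 − 5)/(9 − (−2)) = 57/11.
f(6) = 9, f(57/11) = −18/121. s(3) = (57/11) − (−18/121)·((57/11) − 6)/((−18/121) − 9) = 213/41.

213/41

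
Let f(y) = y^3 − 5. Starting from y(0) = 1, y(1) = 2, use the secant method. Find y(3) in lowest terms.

f(1) = −4, f(2) = 3. y(2) = 2 − 3·(2 − 1)/(3 − (−4)) = 11/7.
f(2) = 3, f(11/7) = −384/343. y(3) = (11/7) − (−384/343)·((11/7) − 2)/((−384/343) − 3) = 265/157.

265/157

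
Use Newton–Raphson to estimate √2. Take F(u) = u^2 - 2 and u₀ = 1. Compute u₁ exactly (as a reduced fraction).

3/2

F'(u) = 2u.
F(1) = -1, F'(1) = 2, so u₁ = 1 - (-1)/2 = 3/2.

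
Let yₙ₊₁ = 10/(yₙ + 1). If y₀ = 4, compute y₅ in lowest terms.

430/173

y₁ = 10/(4 + 1) = 2.
y₂ = 10/(2 + 1) = 10/3.
y₃ = 10/(10/3 + 1) = 30/13.
y₄ = 10/(30/13 + 1) = 130/43.
y₅ = 10/(130/43 + 1) = 430/173.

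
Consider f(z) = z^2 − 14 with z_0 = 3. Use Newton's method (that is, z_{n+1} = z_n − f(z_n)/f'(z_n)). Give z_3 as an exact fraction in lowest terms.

2133553/570216

f'(z) = 2z.
f(3) = −5, f'(3) = 6, so z_1 = 3 − (−5)/6 = 23/6.
f(23/6) = 25/36, f'(23/6) = 23/3, so z_2 = (23/6) − (25/36)/(23/3) = 1033/276.
f(1033/276) = 625/76176, f'(1033/276) = 1033/138, so z_3 = (1033/276) − (625/76176)/(1033/138) = 2133553/570216.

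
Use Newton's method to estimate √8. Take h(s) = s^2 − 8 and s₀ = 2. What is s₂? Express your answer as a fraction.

h'(s) = 2s.
h(2) = −4, h'(2) = 4, so s₁ = 2 − (−4)/4 = 3.
h(3) = 1, h'(3) = 6, so s₂ = 3 − 1/6 = 17/6.

17/6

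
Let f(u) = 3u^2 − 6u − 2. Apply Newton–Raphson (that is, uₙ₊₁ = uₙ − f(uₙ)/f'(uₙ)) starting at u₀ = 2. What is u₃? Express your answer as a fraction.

f'(u) = 6u − 6.
f(2) = −2, f'(2) = 6, so u₁ = 2 − (−2)/6 = 7/3.
f(7/3) = 1/3, f'(7/3) = 8, so u₂ = (7/3) − (1/3)/8 = 55/24.
f(55/24) = 1/192, f'(55/24) = 31/4, so u₃ = (55/24) − (1/192)/(31/4) = 3409/1488.

3409/1488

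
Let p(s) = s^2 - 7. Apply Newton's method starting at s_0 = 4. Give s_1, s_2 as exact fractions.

s_1 = 23/8, s_2 = 977/368

p'(s) = 2s.
p(4) = 9, p'(4) = 8, so s_1 = 4 - 9/8 = 23/8.
p(23/8) = 81/64, p'(23/8) = 23/4, so s_2 = (23/8) - (81/64)/(23/4) = 977/368.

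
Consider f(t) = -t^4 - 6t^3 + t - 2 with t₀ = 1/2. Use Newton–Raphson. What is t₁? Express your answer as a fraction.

-5/64

f'(t) = -4t^3 - 18t^2 + 1.
f(1/2) = -37/16, f'(1/2) = -4, so t₁ = (1/2) - (-37/16)/(-4) = -5/64.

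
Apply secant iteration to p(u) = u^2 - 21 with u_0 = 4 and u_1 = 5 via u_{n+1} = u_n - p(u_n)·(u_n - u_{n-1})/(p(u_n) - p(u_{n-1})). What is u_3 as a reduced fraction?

197/43

p(4) = -5, p(5) = 4. u_2 = 5 - 4·(5 - 4)/(4 - (-5)) = 41/9.
p(5) = 4, p(41/9) = -20/81. u_3 = (41/9) - (-20/81)·((41/9) - 5)/((-20/81) - 4) = 197/43.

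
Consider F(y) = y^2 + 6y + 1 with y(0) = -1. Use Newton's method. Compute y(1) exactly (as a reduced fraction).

0

F'(y) = 2y + 6.
F(-1) = -4, F'(-1) = 4, so y(1) = (-1) - (-4)/4 = 0.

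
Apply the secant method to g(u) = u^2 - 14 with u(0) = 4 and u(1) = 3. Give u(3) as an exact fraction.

g(4) = 2, g(3) = -5. u(2) = 3 - (-5)·(3 - 4)/((-5) - 2) = 26/7.
g(3) = -5, g(26/7) = -10/49. u(3) = (26/7) - (-10/49)·((26/7) - 3)/((-10/49) - (-5)) = 176/47.

176/47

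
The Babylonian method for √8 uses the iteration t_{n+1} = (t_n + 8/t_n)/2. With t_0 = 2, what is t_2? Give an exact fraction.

t_1 = (2 + 8/2)/2 = 3.
t_2 = (3 + 8/3)/2 = 17/6.

17/6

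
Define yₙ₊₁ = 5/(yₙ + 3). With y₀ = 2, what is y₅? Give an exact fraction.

355/298

y₁ = 5/(2 + 3) = 1.
y₂ = 5/(1 + 3) = 5/4.
y₃ = 5/(5/4 + 3) = 20/17.
y₄ = 5/(20/17 + 3) = 85/71.
y₅ = 5/(85/71 + 3) = 355/298.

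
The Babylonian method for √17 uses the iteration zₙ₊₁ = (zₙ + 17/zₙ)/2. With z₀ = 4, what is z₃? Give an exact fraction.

9478657/2298912

z₁ = (4 + 17/4)/2 = 33/8.
z₂ = (33/8 + 17/(33/8))/2 = 2177/528.
z₃ = (2177/528 + 17/(2177/528))/2 = 9478657/2298912.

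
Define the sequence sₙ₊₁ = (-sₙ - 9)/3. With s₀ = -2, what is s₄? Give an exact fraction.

s₁ = (-(-2) - 9)/3 = -7/3.
s₂ = (-(-7/3) - 9)/3 = -20/9.
s₃ = (-(-20/9) - 9)/3 = -61/27.
s₄ = (-(-61/27) - 9)/3 = -182/81.

-182/81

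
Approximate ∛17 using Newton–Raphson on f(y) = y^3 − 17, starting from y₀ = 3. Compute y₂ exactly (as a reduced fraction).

f'(y) = 3y^2.
f(3) = 10, f'(3) = 27, so y₁ = 3 − 10/27 = 71/27.
f(71/27) = 23300/19683, f'(71/27) = 5041/243, so y₂ = (71/27) − (23300/19683)/(5041/243) = 1050433/408321.

1050433/408321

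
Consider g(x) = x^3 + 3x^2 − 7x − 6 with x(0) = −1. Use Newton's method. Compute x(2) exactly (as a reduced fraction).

−3392/4865

g'(x) = 3x^2 + 6x − 7.
g(−1) = 3, g'(−1) = −10, so x(1) = (−1) − 3/(−10) = −7/10.
g(−7/10) = 27/1000, g'(−7/10) = −973/100, so x(2) = (−7/10) − (27/1000)/(−973/100) = −3392/4865.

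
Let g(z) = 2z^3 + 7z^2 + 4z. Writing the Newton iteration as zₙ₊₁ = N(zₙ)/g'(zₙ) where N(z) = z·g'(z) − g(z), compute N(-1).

3

g'(z) = 6z^2 + 14z + 4.
N(z) = z·g'(z) − g(z) = z·(6z^2 + 14z + 4) − (2z^3 + 7z^2 + 4z) = 4z^3 + 7z^2.
N(-1) = 3.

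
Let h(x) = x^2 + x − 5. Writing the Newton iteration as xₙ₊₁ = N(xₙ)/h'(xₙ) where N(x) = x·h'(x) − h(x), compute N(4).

h'(x) = 2x + 1.
N(x) = x·h'(x) − h(x) = x·(2x + 1) − (x^2 + x − 5) = x^2 + 5.
N(4) = 21.

21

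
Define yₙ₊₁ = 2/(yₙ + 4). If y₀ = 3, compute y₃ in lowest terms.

30/67

y₁ = 2/(3 + 4) = 2/7.
y₂ = 2/(2/7 + 4) = 7/15.
y₃ = 2/(7/15 + 4) = 30/67.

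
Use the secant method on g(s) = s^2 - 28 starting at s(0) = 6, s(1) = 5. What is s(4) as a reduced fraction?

17372/3283

g(6) = 8, g(5) = -3. s(2) = 5 - (-3)·(5 - 6)/((-3) - 8) = 58/11.
g(5) = -3, g(58/11) = -24/121. s(3) = (58/11) - (-24/121)·((58/11) - 5)/((-24/121) - (-3)) = 598/113.
g(58/11) = -24/121, g(598/113) = 72/12769. s(4) = (598/113) - (72/12769)·((598/113) - (58/11))/((72/12769) - (-24/121)) = 17372/3283.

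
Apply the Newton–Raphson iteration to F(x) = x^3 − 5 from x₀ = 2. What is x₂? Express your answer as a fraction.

F'(x) = 3x^2.
F(2) = 3, F'(2) = 12, so x₁ = 2 − 3/12 = 7/4.
F(7/4) = 23/64, F'(7/4) = 147/16, so x₂ = (7/4) − (23/64)/(147/16) = 503/294.

503/294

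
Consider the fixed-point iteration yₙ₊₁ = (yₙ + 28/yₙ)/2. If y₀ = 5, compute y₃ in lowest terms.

y₁ = (5 + 28/5)/2 = 53/10.
y₂ = (53/10 + 28/(53/10))/2 = 5609/1060.
y₃ = (5609/1060 + 28/(5609/1060))/2 = 62921681/11891080.

62921681/11891080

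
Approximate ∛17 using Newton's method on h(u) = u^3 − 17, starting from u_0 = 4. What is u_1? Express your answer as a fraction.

145/48

h'(u) = 3u^2.
h(4) = 47, h'(4) = 48, so u_1 = 4 − 47/48 = 145/48.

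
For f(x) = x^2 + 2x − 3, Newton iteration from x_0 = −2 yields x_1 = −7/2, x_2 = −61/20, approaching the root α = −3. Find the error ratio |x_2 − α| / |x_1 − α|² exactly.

1/5

x_1 − α = −7/2 − (−3) = −7/2 + 3 = −1/2, so |x_1 − α| = 1/2.
x_2 − α = −61/20 − (−3) = −61/20 + 3 = −1/20, so |x_2 − α| = 1/20.
|x_1 − α|² = 1/4.
Ratio = (1/20) / (1/4) = 1/5.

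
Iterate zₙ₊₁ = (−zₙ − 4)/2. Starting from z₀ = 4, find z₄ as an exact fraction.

z₁ = (−4 − 4)/2 = −4.
z₂ = (−(−4) − 4)/2 = 0.
z₃ = (−0 − 4)/2 = −2.
z₄ = (−(−2) − 4)/2 = −1.

−1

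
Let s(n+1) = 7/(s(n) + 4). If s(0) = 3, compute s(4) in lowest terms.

s(1) = 7/(3 + 4) = 1.
s(2) = 7/(1 + 4) = 7/5.
s(3) = 7/(7/5 + 4) = 35/27.
s(4) = 7/(35/27 + 4) = 189/143.

189/143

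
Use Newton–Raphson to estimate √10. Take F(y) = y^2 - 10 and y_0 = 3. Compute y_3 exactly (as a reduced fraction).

F'(y) = 2y.
F(3) = -1, F'(3) = 6, so y_1 = 3 - (-1)/6 = 19/6.
F(19/6) = 1/36, F'(19/6) = 19/3, so y_2 = (19/6) - (1/36)/(19/3) = 721/228.
F(721/228) = 1/51984, F'(721/228) = 721/114, so y_3 = (721/228) - (1/51984)/(721/114) = 1039681/328776.

1039681/328776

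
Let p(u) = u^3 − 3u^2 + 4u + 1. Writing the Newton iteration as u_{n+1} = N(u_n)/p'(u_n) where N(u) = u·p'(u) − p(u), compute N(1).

−2

p'(u) = 3u^2 − 6u + 4.
N(u) = u·p'(u) − p(u) = u·(3u^2 − 6u + 4) − (u^3 − 3u^2 + 4u + 1) = 2u^3 − 3u^2 − 1.
N(1) = −2.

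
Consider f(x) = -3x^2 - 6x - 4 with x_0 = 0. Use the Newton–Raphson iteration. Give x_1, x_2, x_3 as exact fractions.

f'(x) = -6x - 6.
f(0) = -4, f'(0) = -6, so x_1 = 0 - (-4)/(-6) = -2/3.
f(-2/3) = -4/3, f'(-2/3) = -2, so x_2 = (-2/3) - (-4/3)/(-2) = -4/3.
f(-4/3) = -4/3, f'(-4/3) = 2, so x_3 = (-4/3) - (-4/3)/2 = -2/3.

x_1 = -2/3, x_2 = -4/3, x_3 = -2/3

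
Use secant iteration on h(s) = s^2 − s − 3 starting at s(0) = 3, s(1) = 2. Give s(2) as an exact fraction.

9/4

h(3) = 3, h(2) = −1. s(2) = 2 − (−1)·(2 − 3)/((−1) − 3) = 9/4.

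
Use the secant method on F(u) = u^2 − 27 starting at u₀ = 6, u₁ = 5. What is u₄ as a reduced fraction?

11073/2131

F(6) = 9, F(5) = −2. u₂ = 5 − (−2)·(5 − 6)/((−2) − 9) = 57/11.
F(5) = −2, F(57/11) = −18/121. u₃ = (57/11) − (−18/121)·((57/11) − 5)/((−18/121) − (−2)) = 291/56.
F(57/11) = −18/121, F(291/56) = 9/3136. u₄ = (291/56) − (9/3136)·((291/56) − (57/11))/((9/3136) − (−18/121)) = 11073/2131.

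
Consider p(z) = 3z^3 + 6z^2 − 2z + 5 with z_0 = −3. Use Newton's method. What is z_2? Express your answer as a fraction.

−60637/23951

p'(z) = 9z^2 + 12z − 2.
p(−3) = −16, p'(−3) = 43, so z_1 = (−3) − (−16)/43 = −113/43.
p(−113/43) = −218880/79507, p'(−113/43) = 52915/1849, so z_2 = (−113/43) − (−218880/79507)/(52915/1849) = −60637/23951.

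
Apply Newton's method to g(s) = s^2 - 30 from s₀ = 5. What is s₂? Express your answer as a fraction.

241/44

g'(s) = 2s.
g(5) = -5, g'(5) = 10, so s₁ = 5 - (-5)/10 = 11/2.
g(11/2) = 1/4, g'(11/2) = 11, so s₂ = (11/2) - (1/4)/11 = 241/44.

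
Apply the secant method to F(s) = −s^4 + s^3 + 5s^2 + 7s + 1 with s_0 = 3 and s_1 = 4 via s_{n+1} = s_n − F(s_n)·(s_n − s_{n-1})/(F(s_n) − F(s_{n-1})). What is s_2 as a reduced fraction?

301/96

F(3) = 13, F(4) = −83. s_2 = 4 − (−83)·(4 − 3)/((−83) − 13) = 301/96.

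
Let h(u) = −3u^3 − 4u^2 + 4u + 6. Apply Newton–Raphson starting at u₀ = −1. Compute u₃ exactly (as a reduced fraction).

−191/159

h'(u) = −9u^2 − 8u + 4.
h(−1) = 1, h'(−1) = 3, so u₁ = (−1) − 1/3 = −4/3.
h(−4/3) = 2/3, h'(−4/3) = −4/3, so u₂ = (−4/3) − (2/3)/(−4/3) = −5/6.
h(−5/6) = 13/8, h'(−5/6) = 53/12, so u₃ = (−5/6) − (13/8)/(53/12) = −191/159.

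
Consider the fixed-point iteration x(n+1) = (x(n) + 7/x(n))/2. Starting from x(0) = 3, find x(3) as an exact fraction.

x(1) = (3 + 7/3)/2 = 8/3.
x(2) = (8/3 + 7/(8/3))/2 = 127/48.
x(3) = (127/48 + 7/(127/48))/2 = 32257/12192.

32257/12192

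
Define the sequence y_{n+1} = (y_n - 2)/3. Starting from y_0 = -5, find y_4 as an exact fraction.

y_1 = ((-5) - 2)/3 = -7/3.
y_2 = ((-7/3) - 2)/3 = -13/9.
y_3 = ((-13/9) - 2)/3 = -31/27.
y_4 = ((-31/27) - 2)/3 = -85/81.

-85/81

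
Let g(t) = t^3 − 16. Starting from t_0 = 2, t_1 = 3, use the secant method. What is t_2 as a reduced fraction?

g(2) = −8, g(3) = 11. t_2 = 3 − 11·(3 − 2)/(11 − (−8)) = 46/19.

46/19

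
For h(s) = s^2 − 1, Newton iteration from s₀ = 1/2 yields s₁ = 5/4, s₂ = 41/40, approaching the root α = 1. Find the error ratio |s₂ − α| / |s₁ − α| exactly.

1/10

s₁ − α = 5/4 − 1 = 1/4, so |s₁ − α| = 1/4.
s₂ − α = 41/40 − 1 = 1/40, so |s₂ − α| = 1/40.
Ratio = (1/40) / (1/4) = 1/10.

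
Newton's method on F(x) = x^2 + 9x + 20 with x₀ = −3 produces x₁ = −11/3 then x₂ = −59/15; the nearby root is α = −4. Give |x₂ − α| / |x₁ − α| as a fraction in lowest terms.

1/5

x₁ − α = −11/3 − (−4) = −11/3 + 4 = 1/3, so |x₁ − α| = 1/3.
x₂ − α = −59/15 − (−4) = −59/15 + 4 = 1/15, so |x₂ − α| = 1/15.
Ratio = (1/15) / (1/3) = 1/5.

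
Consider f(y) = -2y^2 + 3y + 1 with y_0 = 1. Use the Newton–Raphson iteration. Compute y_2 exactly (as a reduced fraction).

f'(y) = -4y + 3.
f(1) = 2, f'(1) = -1, so y_1 = 1 - 2/(-1) = 3.
f(3) = -8, f'(3) = -9, so y_2 = 3 - (-8)/(-9) = 19/9.

19/9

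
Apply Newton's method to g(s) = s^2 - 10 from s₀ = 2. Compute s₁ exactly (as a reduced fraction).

g'(s) = 2s.
g(2) = -6, g'(2) = 4, so s₁ = 2 - (-6)/4 = 7/2.

7/2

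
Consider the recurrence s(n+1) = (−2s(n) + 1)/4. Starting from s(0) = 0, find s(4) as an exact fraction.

s(1) = (−2·0 + 1)/4 = 1/4.
s(2) = (−2·(1/4) + 1)/4 = 1/8.
s(3) = (−2·(1/8) + 1)/4 = 3/16.
s(4) = (−2·(3/16) + 1)/4 = 5/32.

5/32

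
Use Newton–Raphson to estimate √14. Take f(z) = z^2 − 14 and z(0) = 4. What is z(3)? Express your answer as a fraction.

403201/107760

f'(z) = 2z.
f(4) = 2, f'(4) = 8, so z(1) = 4 − 2/8 = 15/4.
f(15/4) = 1/16, f'(15/4) = 15/2, so z(2) = (15/4) − (1/16)/(15/2) = 449/120.
f(449/120) = 1/14400, f'(449/120) = 449/60, so z(3) = (449/120) − (1/14400)/(449/60) = 403201/107760.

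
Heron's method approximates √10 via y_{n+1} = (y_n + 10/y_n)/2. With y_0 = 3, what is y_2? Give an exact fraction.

721/228

y_1 = (3 + 10/3)/2 = 19/6.
y_2 = (19/6 + 10/(19/6))/2 = 721/228.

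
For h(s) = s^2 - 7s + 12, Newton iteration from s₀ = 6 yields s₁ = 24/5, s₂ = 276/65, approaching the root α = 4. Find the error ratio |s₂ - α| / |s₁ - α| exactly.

4/13

s₁ - α = 24/5 - 4 = 4/5, so |s₁ - α| = 4/5.
s₂ - α = 276/65 - 4 = 16/65, so |s₂ - α| = 16/65.
Ratio = (16/65) / (4/5) = 4/13.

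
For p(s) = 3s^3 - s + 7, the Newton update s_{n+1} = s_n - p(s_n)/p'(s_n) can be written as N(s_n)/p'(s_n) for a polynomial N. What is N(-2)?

p'(s) = 9s^2 - 1.
N(s) = s·p'(s) - p(s) = s·(9s^2 - 1) - (3s^3 - s + 7) = 6s^3 - 7.
N(-2) = -55.

-55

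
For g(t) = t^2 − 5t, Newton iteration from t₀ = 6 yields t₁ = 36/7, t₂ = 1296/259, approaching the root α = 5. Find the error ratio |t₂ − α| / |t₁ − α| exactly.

1/37

t₁ − α = 36/7 − 5 = 1/7, so |t₁ − α| = 1/7.
t₂ − α = 1296/259 − 5 = 1/259, so |t₂ − α| = 1/259.
Ratio = (1/259) / (1/7) = 1/37.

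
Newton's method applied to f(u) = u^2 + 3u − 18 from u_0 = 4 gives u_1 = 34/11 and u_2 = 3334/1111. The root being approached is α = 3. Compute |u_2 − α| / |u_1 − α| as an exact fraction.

u_1 − α = 34/11 − 3 = 1/11, so |u_1 − α| = 1/11.
u_2 − α = 3334/1111 − 3 = 1/1111, so |u_2 − α| = 1/1111.
Ratio = (1/1111) / (1/11) = 1/101.

1/101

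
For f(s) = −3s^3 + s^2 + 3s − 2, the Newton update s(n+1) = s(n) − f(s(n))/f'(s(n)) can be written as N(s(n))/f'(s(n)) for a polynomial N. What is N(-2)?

f'(s) = −9s^2 + 2s + 3.
N(s) = s·f'(s) − f(s) = s·(−9s^2 + 2s + 3) − (−3s^3 + s^2 + 3s − 2) = −6s^3 + s^2 + 2.
N(-2) = 54.

54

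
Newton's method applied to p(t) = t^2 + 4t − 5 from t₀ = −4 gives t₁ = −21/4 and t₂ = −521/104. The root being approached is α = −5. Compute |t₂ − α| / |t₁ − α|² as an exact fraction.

2/13

t₁ − α = −21/4 − (−5) = −21/4 + 5 = −1/4, so |t₁ − α| = 1/4.
t₂ − α = −521/104 − (−5) = −521/104 + 5 = −1/104, so |t₂ − α| = 1/104.
|t₁ − α|² = 1/16.
Ratio = (1/104) / (1/16) = 2/13.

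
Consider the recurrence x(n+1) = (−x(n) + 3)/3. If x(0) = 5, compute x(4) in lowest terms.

x(1) = (−5 + 3)/3 = −2/3.
x(2) = (−(−2/3) + 3)/3 = 11/9.
x(3) = (−(11/9) + 3)/3 = 16/27.
x(4) = (−(16/27) + 3)/3 = 65/81.

65/81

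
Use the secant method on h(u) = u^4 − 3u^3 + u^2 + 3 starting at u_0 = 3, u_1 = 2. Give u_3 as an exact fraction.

h(3) = 12, h(2) = −1. u_2 = 2 − (−1)·(2 − 3)/((−1) − 12) = 27/13.
h(2) = −1, h(27/13) = −27312/28561. u_3 = (27/13) − (−27312/28561)·((27/13) − 2)/((−27312/28561) − (−1)) = 4695/1249.

4695/1249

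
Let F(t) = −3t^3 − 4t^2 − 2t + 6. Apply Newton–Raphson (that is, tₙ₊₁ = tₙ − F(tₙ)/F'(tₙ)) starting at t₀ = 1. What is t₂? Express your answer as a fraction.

F'(t) = −9t^2 − 8t − 2.
F(1) = −3, F'(1) = −19, so t₁ = 1 − (−3)/(−19) = 16/19.
F(16/19) = −2142/6859, F'(16/19) = −5458/361, so t₂ = (16/19) − (−2142/6859)/(−5458/361) = 42593/51851.

42593/51851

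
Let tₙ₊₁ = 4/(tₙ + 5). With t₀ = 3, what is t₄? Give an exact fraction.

t₁ = 4/(3 + 5) = 1/2.
t₂ = 4/(1/2 + 5) = 8/11.
t₃ = 4/(8/11 + 5) = 44/63.
t₄ = 4/(44/63 + 5) = 252/359.

252/359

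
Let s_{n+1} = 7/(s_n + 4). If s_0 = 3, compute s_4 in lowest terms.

189/143

s_1 = 7/(3 + 4) = 1.
s_2 = 7/(1 + 4) = 7/5.
s_3 = 7/(7/5 + 4) = 35/27.
s_4 = 7/(35/27 + 4) = 189/143.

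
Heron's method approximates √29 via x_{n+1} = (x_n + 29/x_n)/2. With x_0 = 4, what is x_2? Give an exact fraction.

x_1 = (4 + 29/4)/2 = 45/8.
x_2 = (45/8 + 29/(45/8))/2 = 3881/720.

3881/720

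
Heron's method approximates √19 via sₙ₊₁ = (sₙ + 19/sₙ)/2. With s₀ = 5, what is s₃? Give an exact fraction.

s₁ = (5 + 19/5)/2 = 22/5.
s₂ = (22/5 + 19/(22/5))/2 = 959/220.
s₃ = (959/220 + 19/(959/220))/2 = 1839281/421960.

1839281/421960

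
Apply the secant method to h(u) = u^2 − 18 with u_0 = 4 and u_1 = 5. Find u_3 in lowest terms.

h(4) = −2, h(5) = 7. u_2 = 5 − 7·(5 − 4)/(7 − (−2)) = 38/9.
h(5) = 7, h(38/9) = −14/81. u_3 = (38/9) − (−14/81)·((38/9) − 5)/((−14/81) − 7) = 352/83.

352/83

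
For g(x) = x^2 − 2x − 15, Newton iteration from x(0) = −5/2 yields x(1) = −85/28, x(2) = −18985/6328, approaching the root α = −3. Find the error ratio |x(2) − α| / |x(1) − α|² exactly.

14/113

x(1) − α = −85/28 − (−3) = −85/28 + 3 = −1/28, so |x(1) − α| = 1/28.
x(2) − α = −18985/6328 − (−3) = −18985/6328 + 3 = −1/6328, so |x(2) − α| = 1/6328.
|x(1) − α|² = 1/784.
Ratio = (1/6328) / (1/784) = 14/113.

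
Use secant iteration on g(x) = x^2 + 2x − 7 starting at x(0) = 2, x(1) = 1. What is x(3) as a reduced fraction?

11/6

g(2) = 1, g(1) = −4. x(2) = 1 − (−4)·(1 − 2)/((−4) − 1) = 9/5.
g(1) = −4, g(9/5) = −4/25. x(3) = (9/5) − (−4/25)·((9/5) − 1)/((−4/25) − (−4)) = 11/6.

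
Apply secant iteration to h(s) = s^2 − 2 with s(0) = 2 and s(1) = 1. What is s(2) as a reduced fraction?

4/3

h(2) = 2, h(1) = −1. s(2) = 1 − (−1)·(1 − 2)/((−1) − 2) = 4/3.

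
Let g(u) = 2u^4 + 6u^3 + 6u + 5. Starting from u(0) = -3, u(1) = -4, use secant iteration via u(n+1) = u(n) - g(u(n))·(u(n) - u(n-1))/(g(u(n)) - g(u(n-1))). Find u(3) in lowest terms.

g(-3) = -13, g(-4) = 109. u(2) = (-4) - 109·((-4) - (-3))/(109 - (-13)) = -379/122.
g(-4) = 109, g(-379/122) = -803066329/110766728. u(3) = (-379/122) - (-803066329/110766728)·((-379/122) - (-4))/((-803066329/110766728) - 109) = -3427280/1083801.

-3427280/1083801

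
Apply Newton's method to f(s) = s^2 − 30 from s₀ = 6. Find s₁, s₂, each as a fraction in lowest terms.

s₁ = 11/2, s₂ = 241/44

f'(s) = 2s.
f(6) = 6, f'(6) = 12, so s₁ = 6 − 6/12 = 11/2.
f(11/2) = 1/4, f'(11/2) = 11, so s₂ = (11/2) − (1/4)/11 = 241/44.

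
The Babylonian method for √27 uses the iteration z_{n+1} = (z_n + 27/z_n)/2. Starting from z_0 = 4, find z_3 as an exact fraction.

25575217/4921952

z_1 = (4 + 27/4)/2 = 43/8.
z_2 = (43/8 + 27/(43/8))/2 = 3577/688.
z_3 = (3577/688 + 27/(3577/688))/2 = 25575217/4921952.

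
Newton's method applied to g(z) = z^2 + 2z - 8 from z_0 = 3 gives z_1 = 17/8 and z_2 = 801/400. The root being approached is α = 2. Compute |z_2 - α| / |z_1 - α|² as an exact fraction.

z_1 - α = 17/8 - 2 = 1/8, so |z_1 - α| = 1/8.
z_2 - α = 801/400 - 2 = 1/400, so |z_2 - α| = 1/400.
|z_1 - α|² = 1/64.
Ratio = (1/400) / (1/64) = 4/25.

4/25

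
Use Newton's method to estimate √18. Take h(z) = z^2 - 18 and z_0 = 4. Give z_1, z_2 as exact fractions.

z_1 = 17/4, z_2 = 577/136

h'(z) = 2z.
h(4) = -2, h'(4) = 8, so z_1 = 4 - (-2)/8 = 17/4.
h(17/4) = 1/16, h'(17/4) = 17/2, so z_2 = (17/4) - (1/16)/(17/2) = 577/136.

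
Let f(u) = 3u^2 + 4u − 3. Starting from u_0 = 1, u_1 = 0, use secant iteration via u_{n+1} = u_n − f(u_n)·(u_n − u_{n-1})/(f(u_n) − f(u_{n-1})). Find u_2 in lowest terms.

3/7

f(1) = 4, f(0) = −3. u_2 = 0 − (−3)·(0 − 1)/((−3) − 4) = 3/7.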